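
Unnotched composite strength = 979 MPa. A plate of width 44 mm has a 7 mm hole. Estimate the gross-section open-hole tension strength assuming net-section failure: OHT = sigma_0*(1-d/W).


OHT = sigma_0*(1-d/W) = 979*(1-7/44) = 823.3 MPa

823.3 MPa


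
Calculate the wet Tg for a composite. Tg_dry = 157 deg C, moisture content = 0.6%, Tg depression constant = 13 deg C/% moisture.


Tg_wet = Tg_dry - k*moisture = 157 - 13*0.6 = 149.2 deg C

149.2 deg C


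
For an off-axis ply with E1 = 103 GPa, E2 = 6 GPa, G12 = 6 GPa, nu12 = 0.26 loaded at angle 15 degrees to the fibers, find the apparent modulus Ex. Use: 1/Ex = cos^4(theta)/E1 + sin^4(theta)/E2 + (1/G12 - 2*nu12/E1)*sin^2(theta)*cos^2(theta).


cos^4(15) = 0.870513, sin^4(15) = 0.004487, sin^2(15)*cos^2(15) = 0.0625
1/G12 - 2*nu12/E1 = 1/6 - 2*0.26/103 = 0.161618 GPa^-1
1/Ex = 0.870513/103 + 0.004487/6 + 0.161618*0.0625 = 0.0193006 GPa^-1
Ex = 51.81 GPa

51.81 GPa


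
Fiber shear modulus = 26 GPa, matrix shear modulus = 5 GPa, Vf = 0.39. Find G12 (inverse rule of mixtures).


1/G12 = Vf/Gf + (1-Vf)/Gm = 0.39/26 + 0.61/5
G12 = 7.3 GPa

7.3 GPa


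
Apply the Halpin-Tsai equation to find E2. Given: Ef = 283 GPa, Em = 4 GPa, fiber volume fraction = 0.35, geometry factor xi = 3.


eta = (Ef/Em - 1)/(Ef/Em + xi) = (70.75 - 1)/(70.75 + 3) = 0.9458
E2 = Em*(1+xi*eta*Vf)/(1-eta*Vf) = 11.92 GPa

11.92 GPa


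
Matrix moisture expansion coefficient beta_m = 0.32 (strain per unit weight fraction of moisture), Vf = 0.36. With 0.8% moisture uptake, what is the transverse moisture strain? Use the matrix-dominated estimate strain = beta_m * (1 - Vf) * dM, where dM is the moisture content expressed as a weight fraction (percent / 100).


dM = 0.8/100 = 0.008
strain = beta_m * (1-Vf) * dM = 0.32 * 0.64 * 0.008 = 0.0016384

0.0016384


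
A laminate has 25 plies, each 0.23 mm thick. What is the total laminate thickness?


h = n * t_ply = 25 * 0.23 = 5.75 mm

5.75 mm


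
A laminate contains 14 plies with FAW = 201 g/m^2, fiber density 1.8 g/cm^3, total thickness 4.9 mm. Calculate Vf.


Vf = n * FAW / (rho_f * h * 1000) = 14 * 201 / (1.8 * 4.9 * 1000) = 0.319

0.319


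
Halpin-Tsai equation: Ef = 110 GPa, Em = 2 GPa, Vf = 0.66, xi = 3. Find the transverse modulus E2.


eta = (Ef/Em - 1)/(Ef/Em + xi) = (55.0 - 1)/(55.0 + 3) = 0.931
E2 = Em*(1+xi*eta*Vf)/(1-eta*Vf) = 14.75 GPa

14.75 GPa


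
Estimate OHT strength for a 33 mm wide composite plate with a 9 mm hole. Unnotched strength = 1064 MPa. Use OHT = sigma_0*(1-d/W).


OHT = sigma_0*(1-d/W) = 1064*(1-9/33) = 773.8 MPa

773.8 MPa


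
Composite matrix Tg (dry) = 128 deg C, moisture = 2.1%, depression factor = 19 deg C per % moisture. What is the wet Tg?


Tg_wet = Tg_dry - k*moisture = 128 - 19*2.1 = 88.1 deg C

88.1 deg C


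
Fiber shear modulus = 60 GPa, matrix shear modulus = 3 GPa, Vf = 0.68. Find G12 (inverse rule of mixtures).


1/G12 = Vf/Gf + (1-Vf)/Gm = 0.68/60 + 0.32/3
G12 = 8.47 GPa

8.47 GPa


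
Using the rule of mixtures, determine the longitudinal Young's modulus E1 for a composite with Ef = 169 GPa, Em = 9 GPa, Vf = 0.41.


E1 = Ef*Vf + Em*(1-Vf) = 169*0.41 + 9*0.59 = 74.6 GPa

74.6 GPa


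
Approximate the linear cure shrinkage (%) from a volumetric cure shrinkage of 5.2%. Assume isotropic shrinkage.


Linear shrinkage ≈ vol_shrink/3 = 5.2/3 = 1.733%

1.733%


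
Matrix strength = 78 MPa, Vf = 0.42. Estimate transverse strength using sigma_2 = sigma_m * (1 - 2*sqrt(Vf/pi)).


factor = 1 - 2*sqrt(0.42/pi) = 0.2687
sigma_2 = 78 * 0.2687 = 20.96 MPa

20.96 MPa


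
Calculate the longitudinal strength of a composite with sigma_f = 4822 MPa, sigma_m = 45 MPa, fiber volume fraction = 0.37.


sigma_1 = sigma_f*Vf + sigma_m*(1-Vf) = 4822*0.37 + 45*0.63 = 1812.5 MPa

1812.5 MPa


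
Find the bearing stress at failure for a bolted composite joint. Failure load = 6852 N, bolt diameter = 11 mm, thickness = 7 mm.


sigma_br = F/(d*h) = 6852/(11*7) = 89.0 MPa

89.0 MPa


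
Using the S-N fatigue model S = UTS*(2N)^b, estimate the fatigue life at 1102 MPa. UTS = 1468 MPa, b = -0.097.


N = 0.5 * (S/UTS)^(1/b) = 0.5 * (1102/1468)^(1/-0.097) = 9.6147 cycles

9.6147 cycles


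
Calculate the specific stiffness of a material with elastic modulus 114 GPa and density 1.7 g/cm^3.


Specific stiffness = E/rho = 114/1.7 = 67.1 GPa/(g/cm^3)

67.1 GPa/(g/cm^3)


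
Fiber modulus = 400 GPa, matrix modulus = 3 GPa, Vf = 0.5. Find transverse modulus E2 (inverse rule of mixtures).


1/E2 = Vf/Ef + (1-Vf)/Em = 0.5/400 + 0.5/3
E2 = 5.96 GPa

5.96 GPa


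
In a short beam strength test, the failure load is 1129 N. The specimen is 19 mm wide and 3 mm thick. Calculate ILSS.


ILSS = 3F/(4bh) = 3*1129/(4*19*3) = 14.86 MPa

14.86 MPa


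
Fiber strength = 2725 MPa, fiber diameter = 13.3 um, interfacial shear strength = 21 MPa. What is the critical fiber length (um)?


Lc = sigma_f * d / (2 * tau_i) = 2725 * 13.3 / (2 * 21) = 862.9 um

862.9 um


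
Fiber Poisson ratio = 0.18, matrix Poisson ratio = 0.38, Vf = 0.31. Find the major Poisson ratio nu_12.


nu_12 = nu_f*Vf + nu_m*(1-Vf) = 0.18*0.31 + 0.38*0.69 = 0.318

0.318


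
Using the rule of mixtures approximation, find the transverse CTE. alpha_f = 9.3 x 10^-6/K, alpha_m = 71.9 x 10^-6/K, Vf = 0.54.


alpha_2 = alpha_f*Vf + alpha_m*(1-Vf) = 9.3*0.54 + 71.9*0.46 = 38.1 x 10^-6/K

38.1 x 10^-6/K


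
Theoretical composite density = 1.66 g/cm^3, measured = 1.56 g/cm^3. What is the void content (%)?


Void% = (rho_theo - rho_actual)/rho_theo * 100 = (1.66 - 1.56)/1.66 * 100 = 6.02%

6.02%


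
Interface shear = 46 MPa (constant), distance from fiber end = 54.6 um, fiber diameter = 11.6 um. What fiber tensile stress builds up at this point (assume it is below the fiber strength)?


Force balance: sigma_f * (pi*d^2/4) = tau * (pi*d) * x  ->  sigma_f = 4 * tau * x / d
sigma_f = 4 * 46 * 54.6 / 11.6 = 866.1 MPa

866.1 MPa


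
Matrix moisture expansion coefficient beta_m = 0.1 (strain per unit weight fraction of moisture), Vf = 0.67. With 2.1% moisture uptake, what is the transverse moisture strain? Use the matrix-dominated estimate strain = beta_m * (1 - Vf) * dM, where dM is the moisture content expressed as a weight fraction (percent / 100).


dM = 2.1/100 = 0.021
strain = beta_m * (1-Vf) * dM = 0.1 * 0.33 * 0.021 = 0.000693

0.000693


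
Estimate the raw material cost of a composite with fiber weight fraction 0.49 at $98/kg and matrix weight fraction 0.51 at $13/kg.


Cost = cost_f*Wf + cost_m*Wm = 98*0.49 + 13*0.51 = $54.65/kg

$54.65/kg


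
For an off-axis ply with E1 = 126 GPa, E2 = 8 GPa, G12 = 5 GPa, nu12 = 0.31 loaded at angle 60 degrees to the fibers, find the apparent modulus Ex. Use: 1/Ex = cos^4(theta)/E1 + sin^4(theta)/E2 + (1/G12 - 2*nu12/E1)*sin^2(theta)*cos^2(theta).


cos^4(60) = 0.0625, sin^4(60) = 0.5625, sin^2(60)*cos^2(60) = 0.1875
1/G12 - 2*nu12/E1 = 1/5 - 2*0.31/126 = 0.195079 GPa^-1
1/Ex = 0.0625/126 + 0.5625/8 + 0.195079*0.1875 = 0.1073859 GPa^-1
Ex = 9.31 GPa

9.31 GPa


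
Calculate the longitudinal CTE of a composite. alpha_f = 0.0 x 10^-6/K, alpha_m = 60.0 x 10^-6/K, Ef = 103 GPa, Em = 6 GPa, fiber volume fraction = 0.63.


E1 = Ef*Vf + Em*(1-Vf) = 67.11
alpha_1 = (alpha_f*Ef*Vf + alpha_m*Em*(1-Vf))/E1 = 1.98 x 10^-6/K

1.98 x 10^-6/K


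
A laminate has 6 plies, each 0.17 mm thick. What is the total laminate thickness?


h = n * t_ply = 6 * 0.17 = 1.02 mm

1.02 mm


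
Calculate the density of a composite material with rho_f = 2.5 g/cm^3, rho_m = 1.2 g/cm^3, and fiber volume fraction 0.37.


rho_c = rho_f*Vf + rho_m*(1-Vf) = 2.5*0.37 + 1.2*0.63 = 1.681 g/cm^3

1.681 g/cm^3


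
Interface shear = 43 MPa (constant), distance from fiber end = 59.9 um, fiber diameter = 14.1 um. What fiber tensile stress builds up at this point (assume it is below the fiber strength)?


Force balance: sigma_f * (pi*d^2/4) = tau * (pi*d) * x  ->  sigma_f = 4 * tau * x / d
sigma_f = 4 * 43 * 59.9 / 14.1 = 730.7 MPa

730.7 MPa


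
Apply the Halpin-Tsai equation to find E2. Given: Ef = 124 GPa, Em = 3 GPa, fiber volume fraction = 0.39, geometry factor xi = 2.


eta = (Ef/Em - 1)/(Ef/Em + xi) = (41.3333 - 1)/(41.3333 + 2) = 0.9308
E2 = Em*(1+xi*eta*Vf)/(1-eta*Vf) = 8.13 GPa

8.13 GPa


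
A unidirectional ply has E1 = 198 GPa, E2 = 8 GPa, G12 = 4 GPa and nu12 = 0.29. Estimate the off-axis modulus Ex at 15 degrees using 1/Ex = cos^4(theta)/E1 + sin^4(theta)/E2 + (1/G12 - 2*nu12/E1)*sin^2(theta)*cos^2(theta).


cos^4(15) = 0.870513, sin^4(15) = 0.004487, sin^2(15)*cos^2(15) = 0.0625
1/G12 - 2*nu12/E1 = 1/4 - 2*0.29/198 = 0.247071 GPa^-1
1/Ex = 0.870513/198 + 0.004487/8 + 0.247071*0.0625 = 0.0203994 GPa^-1
Ex = 49.02 GPa

49.02 GPa


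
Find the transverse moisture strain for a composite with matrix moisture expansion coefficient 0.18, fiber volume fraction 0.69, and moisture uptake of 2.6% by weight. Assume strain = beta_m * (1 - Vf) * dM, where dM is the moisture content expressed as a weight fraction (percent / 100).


dM = 2.6/100 = 0.026
strain = beta_m * (1-Vf) * dM = 0.18 * 0.31 * 0.026 = 0.0014508

0.0014508


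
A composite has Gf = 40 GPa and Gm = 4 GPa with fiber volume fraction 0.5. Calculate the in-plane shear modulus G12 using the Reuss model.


1/G12 = Vf/Gf + (1-Vf)/Gm = 0.5/40 + 0.5/4
G12 = 7.27 GPa

7.27 GPa


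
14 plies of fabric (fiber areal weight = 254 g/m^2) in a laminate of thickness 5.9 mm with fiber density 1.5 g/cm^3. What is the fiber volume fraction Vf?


Vf = n * FAW / (rho_f * h * 1000) = 14 * 254 / (1.5 * 5.9 * 1000) = 0.4018

0.4018


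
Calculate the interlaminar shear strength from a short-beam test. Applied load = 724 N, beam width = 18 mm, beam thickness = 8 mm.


ILSS = 3F/(4bh) = 3*724/(4*18*8) = 3.77 MPa

3.77 MPa


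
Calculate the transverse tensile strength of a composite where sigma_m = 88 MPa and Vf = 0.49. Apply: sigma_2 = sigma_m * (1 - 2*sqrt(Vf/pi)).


factor = 1 - 2*sqrt(0.49/pi) = 0.2101
sigma_2 = 88 * 0.2101 = 18.49 MPa

18.49 MPa


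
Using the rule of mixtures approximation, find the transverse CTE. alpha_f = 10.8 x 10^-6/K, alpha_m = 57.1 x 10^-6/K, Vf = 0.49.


alpha_2 = alpha_f*Vf + alpha_m*(1-Vf) = 10.8*0.49 + 57.1*0.51 = 34.4 x 10^-6/K

34.4 x 10^-6/K


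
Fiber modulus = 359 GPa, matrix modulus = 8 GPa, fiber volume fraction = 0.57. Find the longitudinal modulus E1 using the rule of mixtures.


E1 = Ef*Vf + Em*(1-Vf) = 359*0.57 + 8*0.43 = 208.07 GPa

208.07 GPa


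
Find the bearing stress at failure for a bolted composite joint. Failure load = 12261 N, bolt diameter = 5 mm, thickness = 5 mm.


sigma_br = F/(d*h) = 12261/(5*5) = 490.4 MPa

490.4 MPa


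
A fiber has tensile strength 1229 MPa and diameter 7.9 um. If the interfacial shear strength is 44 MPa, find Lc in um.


Lc = sigma_f * d / (2 * tau_i) = 1229 * 7.9 / (2 * 44) = 110.3 um

110.3 um


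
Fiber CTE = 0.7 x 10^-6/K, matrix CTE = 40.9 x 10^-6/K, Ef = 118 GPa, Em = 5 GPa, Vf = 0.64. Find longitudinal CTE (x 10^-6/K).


E1 = Ef*Vf + Em*(1-Vf) = 77.32
alpha_1 = (alpha_f*Ef*Vf + alpha_m*Em*(1-Vf))/E1 = 1.64 x 10^-6/K

1.64 x 10^-6/K


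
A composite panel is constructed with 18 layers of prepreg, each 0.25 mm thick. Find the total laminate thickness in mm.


h = n * t_ply = 18 * 0.25 = 4.5 mm

4.5 mm


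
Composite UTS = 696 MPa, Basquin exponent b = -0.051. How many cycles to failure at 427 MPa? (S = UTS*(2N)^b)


N = 0.5 * (S/UTS)^(1/b) = 0.5 * (427/696)^(1/-0.051) = 7234.1735 cycles

7234.1735 cycles


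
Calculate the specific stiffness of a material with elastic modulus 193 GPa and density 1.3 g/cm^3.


Specific stiffness = E/rho = 193/1.3 = 148.5 GPa/(g/cm^3)

148.5 GPa/(g/cm^3)


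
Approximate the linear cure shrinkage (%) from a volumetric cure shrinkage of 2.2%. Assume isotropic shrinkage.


Linear shrinkage ≈ vol_shrink/3 = 2.2/3 = 0.733%

0.733%


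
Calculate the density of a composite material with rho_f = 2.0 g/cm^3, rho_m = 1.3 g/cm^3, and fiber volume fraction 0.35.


rho_c = rho_f*Vf + rho_m*(1-Vf) = 2.0*0.35 + 1.3*0.65 = 1.545 g/cm^3

1.545 g/cm^3


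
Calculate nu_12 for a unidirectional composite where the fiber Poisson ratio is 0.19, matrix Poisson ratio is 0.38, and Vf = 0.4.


nu_12 = nu_f*Vf + nu_m*(1-Vf) = 0.19*0.4 + 0.38*0.6 = 0.304

0.304


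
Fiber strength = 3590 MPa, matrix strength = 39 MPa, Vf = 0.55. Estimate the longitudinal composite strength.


sigma_1 = sigma_f*Vf + sigma_m*(1-Vf) = 3590*0.55 + 39*0.45 = 1992.1 MPa

1992.1 MPa


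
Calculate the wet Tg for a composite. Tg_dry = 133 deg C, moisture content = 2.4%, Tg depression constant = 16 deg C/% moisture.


Tg_wet = Tg_dry - k*moisture = 133 - 16*2.4 = 94.6 deg C

94.6 deg C


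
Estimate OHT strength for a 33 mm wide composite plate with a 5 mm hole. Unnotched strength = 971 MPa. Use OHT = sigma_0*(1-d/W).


OHT = sigma_0*(1-d/W) = 971*(1-5/33) = 823.9 MPa

823.9 MPa


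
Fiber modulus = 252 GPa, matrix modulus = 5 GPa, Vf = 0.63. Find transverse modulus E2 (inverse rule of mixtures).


1/E2 = Vf/Ef + (1-Vf)/Em = 0.63/252 + 0.37/5
E2 = 13.07 GPa

13.07 GPa


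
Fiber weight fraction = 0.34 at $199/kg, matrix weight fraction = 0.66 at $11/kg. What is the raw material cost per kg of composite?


Cost = cost_f*Wf + cost_m*Wm = 199*0.34 + 11*0.66 = $74.92/kg

$74.92/kg


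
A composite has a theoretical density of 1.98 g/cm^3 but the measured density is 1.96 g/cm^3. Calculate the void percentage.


Void% = (rho_theo - rho_actual)/rho_theo * 100 = (1.98 - 1.96)/1.98 * 100 = 1.01%

1.01%


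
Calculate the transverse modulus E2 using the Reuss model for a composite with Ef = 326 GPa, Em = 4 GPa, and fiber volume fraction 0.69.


1/E2 = Vf/Ef + (1-Vf)/Em = 0.69/326 + 0.31/4
E2 = 12.56 GPa

12.56 GPa


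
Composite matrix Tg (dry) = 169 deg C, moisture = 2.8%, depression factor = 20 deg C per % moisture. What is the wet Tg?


Tg_wet = Tg_dry - k*moisture = 169 - 20*2.8 = 113.0 deg C

113.0 deg C


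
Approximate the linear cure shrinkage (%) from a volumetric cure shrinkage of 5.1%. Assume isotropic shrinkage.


Linear shrinkage ≈ vol_shrink/3 = 5.1/3 = 1.7%

1.7%


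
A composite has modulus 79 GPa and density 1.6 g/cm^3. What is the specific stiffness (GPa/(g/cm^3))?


Specific stiffness = E/rho = 79/1.6 = 49.4 GPa/(g/cm^3)

49.4 GPa/(g/cm^3)


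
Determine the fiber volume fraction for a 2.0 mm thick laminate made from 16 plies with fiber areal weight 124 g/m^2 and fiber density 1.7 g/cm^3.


Vf = n * FAW / (rho_f * h * 1000) = 16 * 124 / (1.7 * 2.0 * 1000) = 0.5835

0.5835


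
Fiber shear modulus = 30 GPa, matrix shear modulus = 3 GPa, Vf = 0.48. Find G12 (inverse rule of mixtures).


1/G12 = Vf/Gf + (1-Vf)/Gm = 0.48/30 + 0.52/3
G12 = 5.28 GPa

5.28 GPa


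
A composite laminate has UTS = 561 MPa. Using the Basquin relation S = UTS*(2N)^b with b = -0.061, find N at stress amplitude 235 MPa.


N = 0.5 * (S/UTS)^(1/b) = 0.5 * (235/561)^(1/-0.061) = 783375.5050 cycles

783375.5050 cycles


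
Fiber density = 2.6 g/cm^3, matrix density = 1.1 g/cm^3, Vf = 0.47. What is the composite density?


rho_c = rho_f*Vf + rho_m*(1-Vf) = 2.6*0.47 + 1.1*0.53 = 1.805 g/cm^3

1.805 g/cm^3


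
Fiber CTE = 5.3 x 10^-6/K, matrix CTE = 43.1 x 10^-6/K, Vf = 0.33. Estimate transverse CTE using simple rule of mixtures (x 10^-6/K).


alpha_2 = alpha_f*Vf + alpha_m*(1-Vf) = 5.3*0.33 + 43.1*0.67 = 30.6 x 10^-6/K

30.6 x 10^-6/K


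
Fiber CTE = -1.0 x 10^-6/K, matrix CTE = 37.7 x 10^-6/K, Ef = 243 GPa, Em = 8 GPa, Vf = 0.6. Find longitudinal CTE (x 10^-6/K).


E1 = Ef*Vf + Em*(1-Vf) = 149.0
alpha_1 = (alpha_f*Ef*Vf + alpha_m*Em*(1-Vf))/E1 = -0.17 x 10^-6/K

-0.17 x 10^-6/K


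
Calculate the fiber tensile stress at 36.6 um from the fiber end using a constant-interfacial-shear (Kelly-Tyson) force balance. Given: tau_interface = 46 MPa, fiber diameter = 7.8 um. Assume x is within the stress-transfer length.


Force balance: sigma_f * (pi*d^2/4) = tau * (pi*d) * x  ->  sigma_f = 4 * tau * x / d
sigma_f = 4 * 46 * 36.6 / 7.8 = 863.4 MPa

863.4 MPa


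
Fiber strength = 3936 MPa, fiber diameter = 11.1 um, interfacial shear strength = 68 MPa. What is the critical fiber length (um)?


Lc = sigma_f * d / (2 * tau_i) = 3936 * 11.1 / (2 * 68) = 321.2 um

321.2 um


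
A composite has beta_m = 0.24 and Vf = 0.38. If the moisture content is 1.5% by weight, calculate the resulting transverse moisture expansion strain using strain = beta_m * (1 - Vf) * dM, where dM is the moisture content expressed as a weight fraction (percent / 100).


dM = 1.5/100 = 0.015
strain = beta_m * (1-Vf) * dM = 0.24 * 0.62 * 0.015 = 0.002232

0.002232


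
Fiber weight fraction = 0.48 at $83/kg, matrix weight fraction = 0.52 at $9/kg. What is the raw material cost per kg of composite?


Cost = cost_f*Wf + cost_m*Wm = 83*0.48 + 9*0.52 = $44.52/kg

$44.52/kg


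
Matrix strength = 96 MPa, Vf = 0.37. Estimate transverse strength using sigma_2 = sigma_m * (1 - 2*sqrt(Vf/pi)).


factor = 1 - 2*sqrt(0.37/pi) = 0.3136
sigma_2 = 96 * 0.3136 = 30.11 MPa

30.11 MPa


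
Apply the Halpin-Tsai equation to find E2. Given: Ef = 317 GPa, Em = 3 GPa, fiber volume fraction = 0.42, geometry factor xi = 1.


eta = (Ef/Em - 1)/(Ef/Em + xi) = (105.6667 - 1)/(105.6667 + 1) = 0.9813
E2 = Em*(1+xi*eta*Vf)/(1-eta*Vf) = 7.21 GPa

7.21 GPa


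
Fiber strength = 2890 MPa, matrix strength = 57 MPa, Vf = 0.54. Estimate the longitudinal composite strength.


sigma_1 = sigma_f*Vf + sigma_m*(1-Vf) = 2890*0.54 + 57*0.46 = 1586.8 MPa

1586.8 MPa


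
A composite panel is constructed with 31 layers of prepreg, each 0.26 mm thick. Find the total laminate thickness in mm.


h = n * t_ply = 31 * 0.26 = 8.06 mm

8.06 mm


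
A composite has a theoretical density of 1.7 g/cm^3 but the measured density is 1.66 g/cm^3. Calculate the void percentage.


Void% = (rho_theo - rho_actual)/rho_theo * 100 = (1.7 - 1.66)/1.7 * 100 = 2.35%

2.35%


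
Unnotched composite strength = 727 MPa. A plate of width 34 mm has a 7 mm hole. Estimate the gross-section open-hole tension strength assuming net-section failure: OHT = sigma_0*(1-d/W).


OHT = sigma_0*(1-d/W) = 727*(1-7/34) = 577.3 MPa

577.3 MPa


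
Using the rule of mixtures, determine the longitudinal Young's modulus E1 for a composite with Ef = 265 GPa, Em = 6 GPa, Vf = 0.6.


E1 = Ef*Vf + Em*(1-Vf) = 265*0.6 + 6*0.4 = 161.4 GPa

161.4 GPa


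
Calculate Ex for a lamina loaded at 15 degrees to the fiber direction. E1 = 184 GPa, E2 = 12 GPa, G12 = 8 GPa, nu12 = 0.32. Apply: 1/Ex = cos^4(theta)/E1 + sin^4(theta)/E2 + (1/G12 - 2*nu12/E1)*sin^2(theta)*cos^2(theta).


cos^4(15) = 0.870513, sin^4(15) = 0.004487, sin^2(15)*cos^2(15) = 0.0625
1/G12 - 2*nu12/E1 = 1/8 - 2*0.32/184 = 0.121522 GPa^-1
1/Ex = 0.870513/184 + 0.004487/12 + 0.121522*0.0625 = 0.0127001 GPa^-1
Ex = 78.74 GPa

78.74 GPa


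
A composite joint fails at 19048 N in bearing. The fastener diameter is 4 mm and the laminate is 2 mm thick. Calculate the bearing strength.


sigma_br = F/(d*h) = 19048/(4*2) = 2381.0 MPa

2381.0 MPa


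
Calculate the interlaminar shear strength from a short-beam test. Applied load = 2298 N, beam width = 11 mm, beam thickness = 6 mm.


ILSS = 3F/(4bh) = 3*2298/(4*11*6) = 26.11 MPa

26.11 MPa


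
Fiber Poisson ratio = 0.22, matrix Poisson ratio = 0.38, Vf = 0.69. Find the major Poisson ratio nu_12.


nu_12 = nu_f*Vf + nu_m*(1-Vf) = 0.22*0.69 + 0.38*0.31 = 0.2696

0.2696


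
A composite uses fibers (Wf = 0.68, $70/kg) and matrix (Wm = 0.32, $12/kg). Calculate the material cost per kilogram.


Cost = cost_f*Wf + cost_m*Wm = 70*0.68 + 12*0.32 = $51.44/kg

$51.44/kg


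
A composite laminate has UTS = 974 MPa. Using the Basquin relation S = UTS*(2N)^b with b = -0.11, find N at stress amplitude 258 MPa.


N = 0.5 * (S/UTS)^(1/b) = 0.5 * (258/974)^(1/-0.11) = 87876.4057 cycles

87876.4057 cycles


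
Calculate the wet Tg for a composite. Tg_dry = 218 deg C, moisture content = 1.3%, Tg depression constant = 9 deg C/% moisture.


Tg_wet = Tg_dry - k*moisture = 218 - 9*1.3 = 206.3 deg C

206.3 deg C


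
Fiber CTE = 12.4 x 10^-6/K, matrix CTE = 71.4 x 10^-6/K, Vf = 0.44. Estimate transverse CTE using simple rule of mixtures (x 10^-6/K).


alpha_2 = alpha_f*Vf + alpha_m*(1-Vf) = 12.4*0.44 + 71.4*0.56 = 45.4 x 10^-6/K

45.4 x 10^-6/K


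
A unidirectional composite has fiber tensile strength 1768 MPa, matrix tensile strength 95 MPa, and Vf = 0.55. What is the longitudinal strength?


sigma_1 = sigma_f*Vf + sigma_m*(1-Vf) = 1768*0.55 + 95*0.45 = 1015.2 MPa

1015.2 MPa


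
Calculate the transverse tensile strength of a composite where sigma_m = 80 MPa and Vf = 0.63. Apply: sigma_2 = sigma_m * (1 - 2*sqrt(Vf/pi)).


factor = 1 - 2*sqrt(0.63/pi) = 0.1044
sigma_2 = 80 * 0.1044 = 8.35 MPa

8.35 MPa


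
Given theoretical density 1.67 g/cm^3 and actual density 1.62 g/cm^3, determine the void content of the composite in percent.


Void% = (rho_theo - rho_actual)/rho_theo * 100 = (1.67 - 1.62)/1.67 * 100 = 2.99%

2.99%


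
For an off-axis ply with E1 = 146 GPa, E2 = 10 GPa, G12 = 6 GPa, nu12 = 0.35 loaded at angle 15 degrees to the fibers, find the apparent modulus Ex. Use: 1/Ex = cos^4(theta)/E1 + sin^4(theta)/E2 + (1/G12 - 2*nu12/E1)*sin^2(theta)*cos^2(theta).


cos^4(15) = 0.870513, sin^4(15) = 0.004487, sin^2(15)*cos^2(15) = 0.0625
1/G12 - 2*nu12/E1 = 1/6 - 2*0.35/146 = 0.161872 GPa^-1
1/Ex = 0.870513/146 + 0.004487/10 + 0.161872*0.0625 = 0.0165282 GPa^-1
Ex = 60.5 GPa

60.5 GPa


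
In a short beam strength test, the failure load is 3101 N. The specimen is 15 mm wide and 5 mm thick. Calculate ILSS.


ILSS = 3F/(4bh) = 3*3101/(4*15*5) = 31.01 MPa

31.01 MPa


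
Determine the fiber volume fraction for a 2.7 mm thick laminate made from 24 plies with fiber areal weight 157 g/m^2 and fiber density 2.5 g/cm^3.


Vf = n * FAW / (rho_f * h * 1000) = 24 * 157 / (2.5 * 2.7 * 1000) = 0.5582

0.5582


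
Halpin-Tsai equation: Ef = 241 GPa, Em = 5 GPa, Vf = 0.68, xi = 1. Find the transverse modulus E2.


eta = (Ef/Em - 1)/(Ef/Em + xi) = (48.2 - 1)/(48.2 + 1) = 0.9593
E2 = Em*(1+xi*eta*Vf)/(1-eta*Vf) = 23.77 GPa

23.77 GPa


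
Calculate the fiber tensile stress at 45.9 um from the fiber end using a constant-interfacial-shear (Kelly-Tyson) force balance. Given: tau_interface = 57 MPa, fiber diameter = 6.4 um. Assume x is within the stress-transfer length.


Force balance: sigma_f * (pi*d^2/4) = tau * (pi*d) * x  ->  sigma_f = 4 * tau * x / d
sigma_f = 4 * 57 * 45.9 / 6.4 = 1635.2 MPa

1635.2 MPa


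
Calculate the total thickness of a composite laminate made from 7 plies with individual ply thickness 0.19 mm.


h = n * t_ply = 7 * 0.19 = 1.33 mm

1.33 mm


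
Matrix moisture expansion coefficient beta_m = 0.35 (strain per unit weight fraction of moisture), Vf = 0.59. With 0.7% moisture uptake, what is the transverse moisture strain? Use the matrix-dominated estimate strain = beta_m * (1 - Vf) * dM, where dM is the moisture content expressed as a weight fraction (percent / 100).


dM = 0.7/100 = 0.007
strain = beta_m * (1-Vf) * dM = 0.35 * 0.41 * 0.007 = 0.0010045

0.0010045


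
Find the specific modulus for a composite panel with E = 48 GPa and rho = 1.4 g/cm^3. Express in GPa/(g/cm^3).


Specific stiffness = E/rho = 48/1.4 = 34.3 GPa/(g/cm^3)

34.3 GPa/(g/cm^3)


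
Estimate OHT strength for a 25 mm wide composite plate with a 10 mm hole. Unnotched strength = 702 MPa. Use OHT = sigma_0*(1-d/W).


OHT = sigma_0*(1-d/W) = 702*(1-10/25) = 421.2 MPa

421.2 MPa


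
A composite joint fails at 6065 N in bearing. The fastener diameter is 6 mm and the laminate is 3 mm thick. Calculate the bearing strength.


sigma_br = F/(d*h) = 6065/(6*3) = 336.9 MPa

336.9 MPa


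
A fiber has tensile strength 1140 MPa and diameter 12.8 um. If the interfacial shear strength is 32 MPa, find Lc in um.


Lc = sigma_f * d / (2 * tau_i) = 1140 * 12.8 / (2 * 32) = 228.0 um

228.0 um


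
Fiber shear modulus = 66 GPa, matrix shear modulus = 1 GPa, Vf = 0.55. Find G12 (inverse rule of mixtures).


1/G12 = Vf/Gf + (1-Vf)/Gm = 0.55/66 + 0.45/1
G12 = 2.18 GPa

2.18 GPa


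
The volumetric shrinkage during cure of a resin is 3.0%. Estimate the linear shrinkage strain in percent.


Linear shrinkage ≈ vol_shrink/3 = 3.0/3 = 1.0%

1.0%


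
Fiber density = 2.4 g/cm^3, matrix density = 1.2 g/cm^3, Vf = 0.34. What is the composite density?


rho_c = rho_f*Vf + rho_m*(1-Vf) = 2.4*0.34 + 1.2*0.66 = 1.608 g/cm^3

1.608 g/cm^3


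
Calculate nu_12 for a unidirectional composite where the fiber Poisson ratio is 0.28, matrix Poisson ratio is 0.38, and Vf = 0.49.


nu_12 = nu_f*Vf + nu_m*(1-Vf) = 0.28*0.49 + 0.38*0.51 = 0.331

0.331


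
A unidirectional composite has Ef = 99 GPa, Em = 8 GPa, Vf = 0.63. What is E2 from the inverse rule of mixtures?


1/E2 = Vf/Ef + (1-Vf)/Em = 0.63/99 + 0.37/8
E2 = 19.01 GPa

19.01 GPa


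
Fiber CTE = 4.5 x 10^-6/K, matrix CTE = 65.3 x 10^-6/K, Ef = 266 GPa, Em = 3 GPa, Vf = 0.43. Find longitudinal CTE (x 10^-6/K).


E1 = Ef*Vf + Em*(1-Vf) = 116.09
alpha_1 = (alpha_f*Ef*Vf + alpha_m*Em*(1-Vf))/E1 = 5.4 x 10^-6/K

5.4 x 10^-6/K


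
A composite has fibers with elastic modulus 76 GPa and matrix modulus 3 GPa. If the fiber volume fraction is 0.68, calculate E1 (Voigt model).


E1 = Ef*Vf + Em*(1-Vf) = 76*0.68 + 3*0.32 = 52.64 GPa

52.64 GPa


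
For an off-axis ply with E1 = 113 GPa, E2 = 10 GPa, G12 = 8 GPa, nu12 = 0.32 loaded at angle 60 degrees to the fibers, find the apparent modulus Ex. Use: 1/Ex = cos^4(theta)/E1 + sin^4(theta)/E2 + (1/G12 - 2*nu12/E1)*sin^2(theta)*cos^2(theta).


cos^4(60) = 0.0625, sin^4(60) = 0.5625, sin^2(60)*cos^2(60) = 0.1875
1/G12 - 2*nu12/E1 = 1/8 - 2*0.32/113 = 0.119336 GPa^-1
1/Ex = 0.0625/113 + 0.5625/10 + 0.119336*0.1875 = 0.0791787 GPa^-1
Ex = 12.63 GPa

12.63 GPa


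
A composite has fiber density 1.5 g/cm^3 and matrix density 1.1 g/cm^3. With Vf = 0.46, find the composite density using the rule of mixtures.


rho_c = rho_f*Vf + rho_m*(1-Vf) = 1.5*0.46 + 1.1*0.54 = 1.284 g/cm^3

1.284 g/cm^3


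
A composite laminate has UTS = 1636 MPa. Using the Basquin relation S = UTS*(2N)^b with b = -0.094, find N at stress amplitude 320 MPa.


N = 0.5 * (S/UTS)^(1/b) = 0.5 * (320/1636)^(1/-0.094) = 1.7283e+07 cycles

1.7283e+07 cycles


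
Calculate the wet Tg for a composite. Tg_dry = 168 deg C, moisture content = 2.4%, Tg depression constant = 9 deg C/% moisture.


Tg_wet = Tg_dry - k*moisture = 168 - 9*2.4 = 146.4 deg C

146.4 deg C


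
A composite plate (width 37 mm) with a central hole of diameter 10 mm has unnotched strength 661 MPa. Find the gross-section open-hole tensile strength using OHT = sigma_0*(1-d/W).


OHT = sigma_0*(1-d/W) = 661*(1-10/37) = 482.4 MPa

482.4 MPa


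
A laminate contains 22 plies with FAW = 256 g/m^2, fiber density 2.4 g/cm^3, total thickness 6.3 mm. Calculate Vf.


Vf = n * FAW / (rho_f * h * 1000) = 22 * 256 / (2.4 * 6.3 * 1000) = 0.3725

0.3725


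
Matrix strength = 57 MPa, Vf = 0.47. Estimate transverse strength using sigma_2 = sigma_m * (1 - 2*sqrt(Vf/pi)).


factor = 1 - 2*sqrt(0.47/pi) = 0.2264
sigma_2 = 57 * 0.2264 = 12.91 MPa

12.91 MPa


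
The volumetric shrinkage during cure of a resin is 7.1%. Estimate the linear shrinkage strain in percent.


Linear shrinkage ≈ vol_shrink/3 = 7.1/3 = 2.367%

2.367%


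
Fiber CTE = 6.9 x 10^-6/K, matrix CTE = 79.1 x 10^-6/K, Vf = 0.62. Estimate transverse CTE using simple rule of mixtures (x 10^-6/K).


alpha_2 = alpha_f*Vf + alpha_m*(1-Vf) = 6.9*0.62 + 79.1*0.38 = 34.3 x 10^-6/K

34.3 x 10^-6/K


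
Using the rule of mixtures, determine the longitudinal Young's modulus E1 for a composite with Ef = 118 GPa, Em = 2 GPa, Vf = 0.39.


E1 = Ef*Vf + Em*(1-Vf) = 118*0.39 + 2*0.61 = 47.24 GPa

47.24 GPa


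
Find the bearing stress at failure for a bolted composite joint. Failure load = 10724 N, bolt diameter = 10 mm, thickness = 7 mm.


sigma_br = F/(d*h) = 10724/(10*7) = 153.2 MPa

153.2 MPa


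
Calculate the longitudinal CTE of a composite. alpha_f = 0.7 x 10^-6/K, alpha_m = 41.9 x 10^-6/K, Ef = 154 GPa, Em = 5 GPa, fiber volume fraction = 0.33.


E1 = Ef*Vf + Em*(1-Vf) = 54.17
alpha_1 = (alpha_f*Ef*Vf + alpha_m*Em*(1-Vf))/E1 = 3.25 x 10^-6/K

3.25 x 10^-6/K


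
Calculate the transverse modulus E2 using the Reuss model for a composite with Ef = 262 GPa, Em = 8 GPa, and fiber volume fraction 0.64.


1/E2 = Vf/Ef + (1-Vf)/Em = 0.64/262 + 0.36/8
E2 = 21.08 GPa

21.08 GPa


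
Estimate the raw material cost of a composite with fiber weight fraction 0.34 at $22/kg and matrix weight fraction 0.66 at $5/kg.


Cost = cost_f*Wf + cost_m*Wm = 22*0.34 + 5*0.66 = $10.78/kg

$10.78/kg


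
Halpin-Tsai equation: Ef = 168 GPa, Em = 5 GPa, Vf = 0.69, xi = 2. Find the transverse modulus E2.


eta = (Ef/Em - 1)/(Ef/Em + xi) = (33.6 - 1)/(33.6 + 2) = 0.9157
E2 = Em*(1+xi*eta*Vf)/(1-eta*Vf) = 30.74 GPa

30.74 GPa


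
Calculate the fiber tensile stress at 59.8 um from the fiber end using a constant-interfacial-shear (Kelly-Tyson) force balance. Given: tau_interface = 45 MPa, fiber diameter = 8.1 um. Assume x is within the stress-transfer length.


Force balance: sigma_f * (pi*d^2/4) = tau * (pi*d) * x  ->  sigma_f = 4 * tau * x / d
sigma_f = 4 * 45 * 59.8 / 8.1 = 1328.9 MPa

1328.9 MPa


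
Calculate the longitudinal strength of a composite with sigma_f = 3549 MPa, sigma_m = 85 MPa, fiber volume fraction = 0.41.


sigma_1 = sigma_f*Vf + sigma_m*(1-Vf) = 3549*0.41 + 85*0.59 = 1505.2 MPa

1505.2 MPa


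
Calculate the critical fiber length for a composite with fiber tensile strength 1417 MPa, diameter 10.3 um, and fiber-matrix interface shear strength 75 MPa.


Lc = sigma_f * d / (2 * tau_i) = 1417 * 10.3 / (2 * 75) = 97.3 um

97.3 um


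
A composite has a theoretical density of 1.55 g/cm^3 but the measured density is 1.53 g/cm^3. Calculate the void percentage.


Void% = (rho_theo - rho_actual)/rho_theo * 100 = (1.55 - 1.53)/1.55 * 100 = 1.29%

1.29%


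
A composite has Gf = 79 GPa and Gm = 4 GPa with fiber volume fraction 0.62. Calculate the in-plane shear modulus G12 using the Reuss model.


1/G12 = Vf/Gf + (1-Vf)/Gm = 0.62/79 + 0.38/4
G12 = 9.72 GPa

9.72 GPa


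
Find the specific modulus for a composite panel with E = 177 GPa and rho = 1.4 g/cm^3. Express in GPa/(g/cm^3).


Specific stiffness = E/rho = 177/1.4 = 126.4 GPa/(g/cm^3)

126.4 GPa/(g/cm^3)


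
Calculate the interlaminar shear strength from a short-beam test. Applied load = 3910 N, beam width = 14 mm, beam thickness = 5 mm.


ILSS = 3F/(4bh) = 3*3910/(4*14*5) = 41.89 MPa

41.89 MPa


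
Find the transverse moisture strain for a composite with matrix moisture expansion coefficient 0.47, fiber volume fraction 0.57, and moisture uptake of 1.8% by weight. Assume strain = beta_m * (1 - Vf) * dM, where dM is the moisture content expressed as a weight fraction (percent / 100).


dM = 1.8/100 = 0.018
strain = beta_m * (1-Vf) * dM = 0.47 * 0.43 * 0.018 = 0.0036378

0.0036378


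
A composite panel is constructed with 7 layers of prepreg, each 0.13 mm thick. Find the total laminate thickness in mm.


h = n * t_ply = 7 * 0.13 = 0.91 mm

0.91 mm


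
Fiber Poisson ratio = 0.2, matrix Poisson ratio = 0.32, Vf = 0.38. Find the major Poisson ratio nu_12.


nu_12 = nu_f*Vf + nu_m*(1-Vf) = 0.2*0.38 + 0.32*0.62 = 0.2744

0.2744


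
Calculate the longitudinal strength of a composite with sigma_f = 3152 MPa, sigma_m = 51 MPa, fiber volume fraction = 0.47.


sigma_1 = sigma_f*Vf + sigma_m*(1-Vf) = 3152*0.47 + 51*0.53 = 1508.5 MPa

1508.5 MPa


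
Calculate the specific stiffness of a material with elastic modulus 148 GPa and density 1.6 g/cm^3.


Specific stiffness = E/rho = 148/1.6 = 92.5 GPa/(g/cm^3)

92.5 GPa/(g/cm^3)


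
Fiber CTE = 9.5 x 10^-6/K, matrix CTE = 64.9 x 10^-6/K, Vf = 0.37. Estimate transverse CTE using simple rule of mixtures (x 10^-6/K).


alpha_2 = alpha_f*Vf + alpha_m*(1-Vf) = 9.5*0.37 + 64.9*0.63 = 44.4 x 10^-6/K

44.4 x 10^-6/K


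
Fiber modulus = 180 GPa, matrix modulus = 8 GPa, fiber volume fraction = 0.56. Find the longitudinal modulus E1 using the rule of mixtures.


E1 = Ef*Vf + Em*(1-Vf) = 180*0.56 + 8*0.44 = 104.32 GPa

104.32 GPa


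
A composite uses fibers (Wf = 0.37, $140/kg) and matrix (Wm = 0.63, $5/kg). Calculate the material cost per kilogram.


Cost = cost_f*Wf + cost_m*Wm = 140*0.37 + 5*0.63 = $54.95/kg

$54.95/kg


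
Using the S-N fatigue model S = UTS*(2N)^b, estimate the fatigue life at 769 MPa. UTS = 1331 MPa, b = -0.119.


N = 0.5 * (S/UTS)^(1/b) = 0.5 * (769/1331)^(1/-0.119) = 50.2441 cycles

50.2441 cycles


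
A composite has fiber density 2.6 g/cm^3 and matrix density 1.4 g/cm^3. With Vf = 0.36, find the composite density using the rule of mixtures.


rho_c = rho_f*Vf + rho_m*(1-Vf) = 2.6*0.36 + 1.4*0.64 = 1.832 g/cm^3

1.832 g/cm^3


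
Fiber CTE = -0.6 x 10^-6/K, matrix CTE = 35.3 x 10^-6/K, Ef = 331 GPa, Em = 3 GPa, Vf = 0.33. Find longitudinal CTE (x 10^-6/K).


E1 = Ef*Vf + Em*(1-Vf) = 111.24
alpha_1 = (alpha_f*Ef*Vf + alpha_m*Em*(1-Vf))/E1 = 0.05 x 10^-6/K

0.05 x 10^-6/K


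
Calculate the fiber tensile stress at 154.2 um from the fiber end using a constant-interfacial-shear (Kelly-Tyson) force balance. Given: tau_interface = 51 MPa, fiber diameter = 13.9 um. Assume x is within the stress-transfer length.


Force balance: sigma_f * (pi*d^2/4) = tau * (pi*d) * x  ->  sigma_f = 4 * tau * x / d
sigma_f = 4 * 51 * 154.2 / 13.9 = 2263.1 MPa

2263.1 MPa


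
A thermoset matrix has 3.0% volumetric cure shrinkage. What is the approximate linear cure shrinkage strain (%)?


Linear shrinkage ≈ vol_shrink/3 = 3.0/3 = 1.0%

1.0%


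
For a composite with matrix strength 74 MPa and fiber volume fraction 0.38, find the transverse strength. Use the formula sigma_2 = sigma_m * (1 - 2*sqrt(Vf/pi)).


factor = 1 - 2*sqrt(0.38/pi) = 0.3044
sigma_2 = 74 * 0.3044 = 22.53 MPa

22.53 MPa


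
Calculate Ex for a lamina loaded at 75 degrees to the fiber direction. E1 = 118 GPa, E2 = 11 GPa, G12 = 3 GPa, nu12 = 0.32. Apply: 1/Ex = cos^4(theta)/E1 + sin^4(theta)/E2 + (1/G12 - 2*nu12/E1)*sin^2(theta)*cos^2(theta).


cos^4(75) = 0.004487, sin^4(75) = 0.870513, sin^2(75)*cos^2(75) = 0.0625
1/G12 - 2*nu12/E1 = 1/3 - 2*0.32/118 = 0.32791 GPa^-1
1/Ex = 0.004487/118 + 0.870513/11 + 0.32791*0.0625 = 0.0996699 GPa^-1
Ex = 10.03 GPa

10.03 GPa


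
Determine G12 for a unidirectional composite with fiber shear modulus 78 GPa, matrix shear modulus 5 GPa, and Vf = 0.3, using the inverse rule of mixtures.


1/G12 = Vf/Gf + (1-Vf)/Gm = 0.3/78 + 0.7/5
G12 = 6.95 GPa

6.95 GPa


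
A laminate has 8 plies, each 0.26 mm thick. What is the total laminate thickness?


h = n * t_ply = 8 * 0.26 = 2.08 mm

2.08 mm


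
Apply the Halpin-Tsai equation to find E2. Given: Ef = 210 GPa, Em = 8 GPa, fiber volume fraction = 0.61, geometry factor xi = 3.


eta = (Ef/Em - 1)/(Ef/Em + xi) = (26.25 - 1)/(26.25 + 3) = 0.8632
E2 = Em*(1+xi*eta*Vf)/(1-eta*Vf) = 43.59 GPa

43.59 GPa


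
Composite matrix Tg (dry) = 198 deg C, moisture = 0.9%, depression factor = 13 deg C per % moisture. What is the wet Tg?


Tg_wet = Tg_dry - k*moisture = 198 - 13*0.9 = 186.3 deg C

186.3 deg C


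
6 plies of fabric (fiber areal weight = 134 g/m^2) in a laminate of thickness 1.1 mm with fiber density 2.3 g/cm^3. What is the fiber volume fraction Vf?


Vf = n * FAW / (rho_f * h * 1000) = 6 * 134 / (2.3 * 1.1 * 1000) = 0.3178

0.3178


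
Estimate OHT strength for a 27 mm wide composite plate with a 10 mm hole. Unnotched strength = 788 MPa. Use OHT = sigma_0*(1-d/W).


OHT = sigma_0*(1-d/W) = 788*(1-10/27) = 496.1 MPa

496.1 MPa


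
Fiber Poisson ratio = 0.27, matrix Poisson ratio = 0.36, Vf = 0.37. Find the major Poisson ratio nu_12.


nu_12 = nu_f*Vf + nu_m*(1-Vf) = 0.27*0.37 + 0.36*0.63 = 0.3267

0.3267


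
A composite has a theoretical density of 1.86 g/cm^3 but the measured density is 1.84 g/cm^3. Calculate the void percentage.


Void% = (rho_theo - rho_actual)/rho_theo * 100 = (1.86 - 1.84)/1.86 * 100 = 1.08%

1.08%


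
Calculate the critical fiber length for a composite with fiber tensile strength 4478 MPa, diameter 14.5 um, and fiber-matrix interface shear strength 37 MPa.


Lc = sigma_f * d / (2 * tau_i) = 4478 * 14.5 / (2 * 37) = 877.4 um

877.4 um


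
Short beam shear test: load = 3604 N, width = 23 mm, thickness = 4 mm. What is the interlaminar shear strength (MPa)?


ILSS = 3F/(4bh) = 3*3604/(4*23*4) = 29.38 MPa

29.38 MPa


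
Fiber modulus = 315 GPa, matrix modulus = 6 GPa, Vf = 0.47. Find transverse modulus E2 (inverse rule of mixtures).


1/E2 = Vf/Ef + (1-Vf)/Em = 0.47/315 + 0.53/6
E2 = 11.13 GPa

11.13 GPa


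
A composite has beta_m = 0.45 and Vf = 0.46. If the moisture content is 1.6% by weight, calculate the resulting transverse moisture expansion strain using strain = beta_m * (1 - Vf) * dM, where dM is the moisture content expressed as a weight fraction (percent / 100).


dM = 1.6/100 = 0.016
strain = beta_m * (1-Vf) * dM = 0.45 * 0.54 * 0.016 = 0.003888

0.003888


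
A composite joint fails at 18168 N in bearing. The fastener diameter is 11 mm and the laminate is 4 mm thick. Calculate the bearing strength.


sigma_br = F/(d*h) = 18168/(11*4) = 412.9 MPa

412.9 MPa


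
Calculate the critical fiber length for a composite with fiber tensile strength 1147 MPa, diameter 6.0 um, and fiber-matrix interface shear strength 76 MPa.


Lc = sigma_f * d / (2 * tau_i) = 1147 * 6.0 / (2 * 76) = 45.3 um

45.3 um


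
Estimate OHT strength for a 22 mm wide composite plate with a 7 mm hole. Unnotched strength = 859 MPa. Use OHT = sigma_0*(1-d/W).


OHT = sigma_0*(1-d/W) = 859*(1-7/22) = 585.7 MPa

585.7 MPa


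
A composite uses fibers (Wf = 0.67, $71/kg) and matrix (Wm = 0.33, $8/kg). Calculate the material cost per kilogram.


Cost = cost_f*Wf + cost_m*Wm = 71*0.67 + 8*0.33 = $50.21/kg

$50.21/kg


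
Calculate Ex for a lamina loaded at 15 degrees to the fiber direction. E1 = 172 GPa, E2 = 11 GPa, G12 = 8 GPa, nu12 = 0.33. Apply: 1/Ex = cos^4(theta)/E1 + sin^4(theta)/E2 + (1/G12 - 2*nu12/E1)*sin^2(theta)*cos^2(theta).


cos^4(15) = 0.870513, sin^4(15) = 0.004487, sin^2(15)*cos^2(15) = 0.0625
1/G12 - 2*nu12/E1 = 1/8 - 2*0.33/172 = 0.121163 GPa^-1
1/Ex = 0.870513/172 + 0.004487/11 + 0.121163*0.0625 = 0.0130417 GPa^-1
Ex = 76.68 GPa

76.68 GPa


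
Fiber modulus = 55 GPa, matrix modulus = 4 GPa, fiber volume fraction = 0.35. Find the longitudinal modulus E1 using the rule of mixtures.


E1 = Ef*Vf + Em*(1-Vf) = 55*0.35 + 4*0.65 = 21.85 GPa

21.85 GPa


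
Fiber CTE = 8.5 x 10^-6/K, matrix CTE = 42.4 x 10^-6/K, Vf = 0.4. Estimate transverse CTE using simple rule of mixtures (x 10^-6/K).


alpha_2 = alpha_f*Vf + alpha_m*(1-Vf) = 8.5*0.4 + 42.4*0.6 = 28.8 x 10^-6/K

28.8 x 10^-6/K


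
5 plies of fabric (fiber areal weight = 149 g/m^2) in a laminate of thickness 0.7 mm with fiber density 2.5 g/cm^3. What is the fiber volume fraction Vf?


Vf = n * FAW / (rho_f * h * 1000) = 5 * 149 / (2.5 * 0.7 * 1000) = 0.4257

0.4257


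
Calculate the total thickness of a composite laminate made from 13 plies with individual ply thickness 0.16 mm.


h = n * t_ply = 13 * 0.16 = 2.08 mm

2.08 mm


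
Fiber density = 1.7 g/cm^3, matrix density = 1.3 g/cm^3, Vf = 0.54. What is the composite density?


rho_c = rho_f*Vf + rho_m*(1-Vf) = 1.7*0.54 + 1.3*0.46 = 1.516 g/cm^3

1.516 g/cm^3
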